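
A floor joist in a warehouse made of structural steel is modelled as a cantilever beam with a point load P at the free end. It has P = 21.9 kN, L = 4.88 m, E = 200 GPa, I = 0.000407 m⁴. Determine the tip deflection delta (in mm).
Model: a cantilever beam with a point load P at the free end, so delta = (P·L^3) / (3·E·I).
Convert to SI units:
  P = 21.9 kN = 21900 N
  E = 200 GPa = 2 × 10¹¹ Pa
Substitute:
  delta = (21900 × 4.88^3) / (3 × (2 × 10¹¹) × 0.000407)
  delta = 0.01042 m
Convert: delta = 0.01042 m = 10.42 mm
Final answer: delta = 10.42 mm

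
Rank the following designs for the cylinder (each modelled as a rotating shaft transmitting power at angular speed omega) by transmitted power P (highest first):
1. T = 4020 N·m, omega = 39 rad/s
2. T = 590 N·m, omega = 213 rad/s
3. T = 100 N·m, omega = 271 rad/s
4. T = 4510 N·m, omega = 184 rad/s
Model: a rotating shaft transmitting power at angular speed omega, so P = T·omega (SI units).
  Case 1: P = 4020 × 39 = 156800 W = 156.8 kW
  Case 2: P = 590 × 213 = 125700 W = 125.7 kW
  Case 3: P = 100 × 271 = 27100 W = 27.1 kW
  Case 4: P = 4510 × 184 = 829800 W = 829.8 kW
Ordering: 829.8 kW (case 4) > 156.8 kW (case 1) > 125.7 kW (case 2) > 27.1 kW (case 3)
Final answer: 4, 1, 2, 3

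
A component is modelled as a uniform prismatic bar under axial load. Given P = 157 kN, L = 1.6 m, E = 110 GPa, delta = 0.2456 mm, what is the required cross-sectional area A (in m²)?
Model: a uniform prismatic bar under axial load, so delta = (P·L) / (A·E).
Solve for A: A = (P·L) / (delta·E).
Convert to SI units:
  P = 157 kN = 157000 N
  E = 110 GPa = 1.1 × 10¹¹ Pa
  delta = 0.2456 mm = 0.0002456 m
Substitute:
  A = (157000 × 1.6) / (0.0002456 × (1.1 × 10¹¹))
  A = 0.009298 m²
Final answer: A = 0.009298 m²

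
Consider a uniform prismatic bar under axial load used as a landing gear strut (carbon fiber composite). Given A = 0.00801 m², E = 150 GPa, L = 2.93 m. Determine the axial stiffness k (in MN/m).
Model: a uniform prismatic bar under axial load, so k = (A·E) / L.
Convert to SI units:
  E = 150 GPa = 1.5 × 10¹¹ Pa
Substitute:
  k = (0.00801 × (1.5 × 10¹¹)) / 2.93
  k = 4.101 × 10⁸ N/m
Convert: k = 4.101 × 10⁸ N/m = 410.1 MN/m
Final answer: k = 410.1 MN/m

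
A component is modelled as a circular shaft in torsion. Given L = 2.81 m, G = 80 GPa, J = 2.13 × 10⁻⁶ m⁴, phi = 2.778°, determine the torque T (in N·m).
Model: a circular shaft in torsion, so phi = (T·L) / (G·J).
Solve for T: T = (phi·G·J) / L.
Convert to SI units:
  G = 80 GPa = 8 × 10¹⁰ Pa
  phi = 2.778° = 0.04849 rad
Substitute:
  T = (0.04849 × (8 × 10¹⁰) × (2.13 × 10⁻⁶)) / 2.81
  T = 2940 N·m
Final answer: T = 2940 N·m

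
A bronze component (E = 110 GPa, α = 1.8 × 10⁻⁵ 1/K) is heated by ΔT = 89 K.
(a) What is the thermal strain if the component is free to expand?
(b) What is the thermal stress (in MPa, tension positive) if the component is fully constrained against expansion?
(a) Free thermal strain ε_th = α·ΔT = (1.8 × 10⁻⁵) × 89 = 0.001602
(b) Fully constrained, the expansion is suppressed, so σ = -E·α·ΔT. Convert E = 110 GPa = 1.1 × 10¹¹ Pa.
  σ = -(1.1 × 10¹¹) × (1.8 × 10⁻⁵) × 89 = -1.762 × 10⁸ Pa = -176.2 MPa (compressive)
Final answer: (a) ε_th = 0.001602, (b) σ = -176.2 MPa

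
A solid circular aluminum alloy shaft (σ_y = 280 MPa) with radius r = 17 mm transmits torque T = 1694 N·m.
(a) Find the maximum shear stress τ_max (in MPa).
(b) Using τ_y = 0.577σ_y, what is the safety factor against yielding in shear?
(a) For a solid circular shaft, τ_max = T·r/J with J = π·r^4/2, i.e. τ_max = 2·T / (π·r^3). Convert r = 17 mm = 0.017 m.
  τ_max = (2 × 1694) / (π × 0.017^3) = 2.195 × 10⁸ Pa = 219.5 MPa
(b) τ_y = 0.577 × 280 = 161.56 MPa
  SF = τ_y/τ_max = 161.56 / 219.5 = 0.736
Final answer: (a) τ_max = 219.5 MPa, (b) SF = 0.736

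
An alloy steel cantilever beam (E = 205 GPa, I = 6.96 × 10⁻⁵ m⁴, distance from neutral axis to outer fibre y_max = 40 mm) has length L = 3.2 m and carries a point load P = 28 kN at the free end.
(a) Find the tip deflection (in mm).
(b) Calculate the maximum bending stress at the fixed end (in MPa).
(a) Tip deflection of a cantilever with an end point load: δ = P·L^3 / (3·E·I). Convert P = 28 kN = 28000 N, E = 205 GPa = 2.05 × 10¹¹ Pa.
  δ = (28000 × 3.2^3) / (3 × (2.05 × 10¹¹) × (6.96 × 10⁻⁵)) = 0.02144 m = 21.44 mm
(b) Maximum bending moment at the fixed end: M = P·L = 28000 × 3.2 = 89600 N·m. Convert y_max = 40 mm = 0.04 m.
  σ = M·y_max / I = (89600 × 0.04) / (6.96 × 10⁻⁵) = 5.149 × 10⁷ Pa = 51.49 MPa
Final answer: (a) δ = 21.44 mm, (b) σ = 51.49 MPa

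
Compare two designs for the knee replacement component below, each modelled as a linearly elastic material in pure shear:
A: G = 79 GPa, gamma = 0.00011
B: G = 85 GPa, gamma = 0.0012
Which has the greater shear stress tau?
Model: a linearly elastic material in pure shear, so tau = G·gamma (SI units).
  A: tau = (7.9 × 10¹⁰) × 0.00011 = 8.69 × 10⁶ Pa = 8.69 MPa
  B: tau = (8.5 × 10¹⁰) × 0.0012 = 1.02 × 10⁸ Pa = 102 MPa
102 MPa > 8.69 MPa, so B is larger.
Final answer: B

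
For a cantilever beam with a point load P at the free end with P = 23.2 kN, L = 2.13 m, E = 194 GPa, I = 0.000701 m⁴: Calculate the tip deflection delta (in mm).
Model: a cantilever beam with a point load P at the free end, so delta = (P·L^3) / (3·E·I).
Convert to SI units:
  P = 23.2 kN = 23200 N
  E = 194 GPa = 1.94 × 10¹¹ Pa
Substitute:
  delta = (23200 × 2.13^3) / (3 × (1.94 × 10¹¹) × 0.000701)
  delta = 0.0005495 m
Convert: delta = 0.0005495 m = 0.5495 mm
Final answer: delta = 0.5495 mm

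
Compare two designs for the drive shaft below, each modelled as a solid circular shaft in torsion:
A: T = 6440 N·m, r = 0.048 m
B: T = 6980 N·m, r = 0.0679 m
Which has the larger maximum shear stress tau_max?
Model: a solid circular shaft in torsion, so tau_max = (2·T) / (π·r^3) (SI units).
  A: tau_max = (2 × 6440) / (π × 0.048^3) = 3.707 × 10⁷ Pa = 37.07 MPa
  B: tau_max = (2 × 6980) / (π × 0.0679^3) = 1.419 × 10⁷ Pa = 14.19 MPa
37.07 MPa > 14.19 MPa, so A is larger.
Final answer: A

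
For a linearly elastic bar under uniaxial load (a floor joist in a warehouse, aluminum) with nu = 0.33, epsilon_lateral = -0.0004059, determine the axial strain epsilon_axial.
Model: a linearly elastic bar under uniaxial load, so epsilon_lateral = -nu·epsilon_axial.
Solve for epsilon_axial: epsilon_axial = -epsilon_lateral / nu.
Substitute:
  epsilon_axial = -(-0.0004059) / 0.33
  epsilon_axial = 0.00123
Final answer: epsilon_axial = 0.00123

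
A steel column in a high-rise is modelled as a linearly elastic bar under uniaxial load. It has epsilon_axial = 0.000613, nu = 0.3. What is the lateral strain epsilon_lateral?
Model: a linearly elastic bar under uniaxial load, so epsilon_lateral = -nu·epsilon_axial.
Substitute:
  epsilon_lateral = -(0.3 × 0.000613)
  epsilon_lateral = -0.0001839
Final answer: epsilon_lateral = -0.0001839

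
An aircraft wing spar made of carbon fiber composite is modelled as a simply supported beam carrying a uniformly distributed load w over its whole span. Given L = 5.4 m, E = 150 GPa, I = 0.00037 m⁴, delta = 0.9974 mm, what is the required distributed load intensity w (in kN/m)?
Model: a simply supported beam carrying a uniformly distributed load w over its whole span, so delta = (5·w·L^4) / (384·E·I).
Solve for w: w = (384·delta·E·I) / (5·L^4).
Convert to SI units:
  E = 150 GPa = 1.5 × 10¹¹ Pa
  delta = 0.9974 mm = 0.0009974 m
Substitute:
  w = (384 × 0.0009974 × (1.5 × 10¹¹) × 0.00037) / (5 × 5.4^4)
  w = 5000 N/m
Convert: w = 5000 N/m = 5 kN/m
Final answer: w = 5 kN/m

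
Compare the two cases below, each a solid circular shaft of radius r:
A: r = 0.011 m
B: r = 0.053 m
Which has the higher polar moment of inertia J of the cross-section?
Model: a solid circular shaft of radius r, so J = (π·r^4) / 2 (SI units).
  A: J = (π × 0.011^4) / 2 = 2.3 × 10⁻⁸ m⁴
  B: J = (π × 0.053^4) / 2 = 1.239 × 10⁻⁵ m⁴
1.239 × 10⁻⁵ m⁴ > 2.3 × 10⁻⁸ m⁴, so B is larger.
Final answer: B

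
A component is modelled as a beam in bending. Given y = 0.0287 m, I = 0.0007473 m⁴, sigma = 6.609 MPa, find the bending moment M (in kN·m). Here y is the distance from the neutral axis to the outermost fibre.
Model: a beam in bending, so sigma = (M·y) / I.
Solve for M: M = (sigma·I) / y.
Convert to SI units:
  sigma = 6.609 MPa = 6.609 × 10⁶ Pa
Substitute:
  M = ((6.609 × 10⁶) × 0.0007473) / 0.0287
  M = 172100 N·m
Convert: M = 172100 N·m = 172.1 kN·m
Final answer: M = 172.1 kN·m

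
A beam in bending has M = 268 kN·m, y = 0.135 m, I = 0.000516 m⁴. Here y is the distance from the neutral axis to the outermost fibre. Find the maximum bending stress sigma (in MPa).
Model: a beam in bending, so sigma = (M·y) / I.
Convert to SI units:
  M = 268 kN·m = 268000 N·m
Substitute:
  sigma = (268000 × 0.135) / 0.000516
  sigma = 7.012 × 10⁷ Pa
Convert: sigma = 7.012 × 10⁷ Pa = 70.12 MPa
Final answer: sigma = 70.12 MPa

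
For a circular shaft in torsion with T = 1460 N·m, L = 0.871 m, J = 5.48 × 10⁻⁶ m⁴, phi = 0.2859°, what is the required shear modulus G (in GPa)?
Model: a circular shaft in torsion, so phi = (T·L) / (G·J).
Solve for G: G = (T·L) / (phi·J).
Convert to SI units:
  phi = 0.2859° = 0.00499 rad
Substitute:
  G = (1460 × 0.871) / (0.00499 × (5.48 × 10⁻⁶))
  G = 4.65 × 10¹⁰ Pa
Convert: G = 4.65 × 10¹⁰ Pa = 46.5 GPa
Final answer: G = 46.5 GPa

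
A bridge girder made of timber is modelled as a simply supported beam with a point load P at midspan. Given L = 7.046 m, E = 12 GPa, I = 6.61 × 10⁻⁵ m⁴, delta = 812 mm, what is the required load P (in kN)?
Model: a simply supported beam with a point load P at midspan, so delta = (P·L^3) / (48·E·I).
Solve for P: P = (48·delta·E·I) / L^3.
Convert to SI units:
  E = 12 GPa = 1.2 × 10¹⁰ Pa
  delta = 812 mm = 0.812 m
Substitute:
  P = (48 × 0.812 × (1.2 × 10¹⁰) × (6.61 × 10⁻⁵)) / 7.046^3
  P = 88380 N
Convert: P = 88380 N = 88.38 kN
Final answer: P = 88.38 kN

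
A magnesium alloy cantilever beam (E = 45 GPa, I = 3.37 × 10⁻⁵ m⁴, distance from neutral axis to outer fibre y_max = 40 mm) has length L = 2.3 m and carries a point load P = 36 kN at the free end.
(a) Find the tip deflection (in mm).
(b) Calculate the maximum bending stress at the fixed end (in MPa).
(a) Tip deflection of a cantilever with an end point load: δ = P·L^3 / (3·E·I). Convert P = 36 kN = 36000 N, E = 45 GPa = 4.5 × 10¹⁰ Pa.
  δ = (36000 × 2.3^3) / (3 × (4.5 × 10¹⁰) × (3.37 × 10⁻⁵)) = 0.09628 m = 96.28 mm
(b) Maximum bending moment at the fixed end: M = P·L = 36000 × 2.3 = 82800 N·m. Convert y_max = 40 mm = 0.04 m.
  σ = M·y_max / I = (82800 × 0.04) / (3.37 × 10⁻⁵) = 9.828 × 10⁷ Pa = 98.28 MPa
Final answer: (a) δ = 96.28 mm, (b) σ = 98.28 MPa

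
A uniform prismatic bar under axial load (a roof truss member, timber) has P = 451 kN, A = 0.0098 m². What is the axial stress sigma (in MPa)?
Model: a uniform prismatic bar under axial load, so sigma = P / A.
Convert to SI units:
  P = 451 kN = 451000 N
Substitute:
  sigma = 451000 / 0.0098
  sigma = 4.602 × 10⁷ Pa
Convert: sigma = 4.602 × 10⁷ Pa = 46.02 MPa
Final answer: sigma = 46.02 MPa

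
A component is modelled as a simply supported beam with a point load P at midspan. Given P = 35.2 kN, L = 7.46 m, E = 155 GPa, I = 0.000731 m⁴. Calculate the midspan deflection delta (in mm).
Model: a simply supported beam with a point load P at midspan, so delta = (P·L^3) / (48·E·I).
Convert to SI units:
  P = 35.2 kN = 35200 N
  E = 155 GPa = 1.55 × 10¹¹ Pa
Substitute:
  delta = (35200 × 7.46^3) / (48 × (1.55 × 10¹¹) × 0.000731)
  delta = 0.002687 m
Convert: delta = 0.002687 m = 2.687 mm
Final answer: delta = 2.687 mm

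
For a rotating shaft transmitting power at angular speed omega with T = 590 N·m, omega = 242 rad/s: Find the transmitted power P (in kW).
Model: a rotating shaft transmitting power at angular speed omega, so P = T·omega.
Substitute:
  P = 590 × 242
  P = 142800 W
Convert: P = 142800 W = 142.8 kW
Final answer: P = 142.8 kW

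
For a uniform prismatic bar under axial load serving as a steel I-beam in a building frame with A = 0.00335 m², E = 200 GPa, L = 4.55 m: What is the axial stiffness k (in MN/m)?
Model: a uniform prismatic bar under axial load, so k = (A·E) / L.
Convert to SI units:
  E = 200 GPa = 2 × 10¹¹ Pa
Substitute:
  k = (0.00335 × (2 × 10¹¹)) / 4.55
  k = 1.473 × 10⁸ N/m
Convert: k = 1.473 × 10⁸ N/m = 147.3 MN/m
Final answer: k = 147.3 MN/m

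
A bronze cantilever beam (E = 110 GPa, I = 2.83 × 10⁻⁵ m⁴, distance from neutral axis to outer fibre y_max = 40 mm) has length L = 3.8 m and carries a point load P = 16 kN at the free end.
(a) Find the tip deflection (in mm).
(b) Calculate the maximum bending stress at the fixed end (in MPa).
(a) Tip deflection of a cantilever with an end point load: δ = P·L^3 / (3·E·I). Convert P = 16 kN = 16000 N, E = 110 GPa = 1.1 × 10¹¹ Pa.
  δ = (16000 × 3.8^3) / (3 × (1.1 × 10¹¹) × (2.83 × 10⁻⁵)) = 0.09401 m = 94.01 mm
(b) Maximum bending moment at the fixed end: M = P·L = 16000 × 3.8 = 60800 N·m. Convert y_max = 40 mm = 0.04 m.
  σ = M·y_max / I = (60800 × 0.04) / (2.83 × 10⁻⁵) = 8.594 × 10⁷ Pa = 85.94 MPa
Final answer: (a) δ = 94.01 mm, (b) σ = 85.94 MPa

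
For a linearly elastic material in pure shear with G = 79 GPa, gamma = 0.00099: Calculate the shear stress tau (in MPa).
Model: a linearly elastic material in pure shear, so tau = G·gamma.
Convert to SI units:
  G = 79 GPa = 7.9 × 10¹⁰ Pa
Substitute:
  tau = (7.9 × 10¹⁰) × 0.00099
  tau = 7.821 × 10⁷ Pa
Convert: tau = 7.821 × 10⁷ Pa = 78.21 MPa
Final answer: tau = 78.21 MPa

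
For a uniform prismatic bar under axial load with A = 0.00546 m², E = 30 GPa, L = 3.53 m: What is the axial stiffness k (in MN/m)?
Model: a uniform prismatic bar under axial load, so k = (A·E) / L.
Convert to SI units:
  E = 30 GPa = 3 × 10¹⁰ Pa
Substitute:
  k = (0.00546 × (3 × 10¹⁰)) / 3.53
  k = 4.64 × 10⁷ N/m
Convert: k = 4.64 × 10⁷ N/m = 46.4 MN/m
Final answer: k = 46.4 MN/m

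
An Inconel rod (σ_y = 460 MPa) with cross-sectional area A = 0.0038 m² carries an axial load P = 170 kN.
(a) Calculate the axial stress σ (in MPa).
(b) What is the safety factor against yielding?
(a) Axial stress σ = P/A. Convert P = 170 kN = 170000 N.
  σ = 170000 / 0.0038 = 4.474 × 10⁷ Pa = 44.74 MPa
(b) Safety factor SF = σ_y/σ = 460 / 44.74 = 10.28
Final answer: (a) σ = 44.74 MPa, (b) SF = 10.28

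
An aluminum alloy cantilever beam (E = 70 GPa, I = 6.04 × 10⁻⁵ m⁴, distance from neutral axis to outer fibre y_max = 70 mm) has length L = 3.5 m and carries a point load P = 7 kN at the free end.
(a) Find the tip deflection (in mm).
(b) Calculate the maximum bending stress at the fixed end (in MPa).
(a) Tip deflection of a cantilever with an end point load: δ = P·L^3 / (3·E·I). Convert P = 7 kN = 7000 N, E = 70 GPa = 7 × 10¹⁰ Pa.
  δ = (7000 × 3.5^3) / (3 × (7 × 10¹⁰) × (6.04 × 10⁻⁵)) = 0.02366 m = 23.66 mm
(b) Maximum bending moment at the fixed end: M = P·L = 7000 × 3.5 = 24500 N·m. Convert y_max = 70 mm = 0.07 m.
  σ = M·y_max / I = (24500 × 0.07) / (6.04 × 10⁻⁵) = 2.839 × 10⁷ Pa = 28.39 MPa
Final answer: (a) δ = 23.66 mm, (b) σ = 28.39 MPa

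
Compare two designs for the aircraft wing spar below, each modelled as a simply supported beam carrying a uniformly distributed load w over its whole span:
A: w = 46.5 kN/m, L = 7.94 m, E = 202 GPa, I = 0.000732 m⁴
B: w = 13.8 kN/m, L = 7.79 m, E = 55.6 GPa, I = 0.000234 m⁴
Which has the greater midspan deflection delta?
Model: a simply supported beam carrying a uniformly distributed load w over its whole span, so delta = (5·w·L^4) / (384·E·I) (SI units).
  A: delta = (5 × 46500 × 7.94^4) / (384 × (2.02 × 10¹¹) × 0.000732) = 0.01627 m = 16.27 mm
  B: delta = (5 × 13800 × 7.79^4) / (384 × (5.56 × 10¹⁰) × 0.000234) = 0.05086 m = 50.86 mm
50.86 mm > 16.27 mm, so B is larger.
Final answer: B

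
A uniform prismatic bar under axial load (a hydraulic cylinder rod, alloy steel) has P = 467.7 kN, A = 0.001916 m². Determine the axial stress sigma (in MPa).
Model: a uniform prismatic bar under axial load, so sigma = P / A.
Convert to SI units:
  P = 467.7 kN = 467700 N
Substitute:
  sigma = 467700 / 0.001916
  sigma = 2.441 × 10⁸ Pa
Convert: sigma = 2.441 × 10⁸ Pa = 244.1 MPa
Final answer: sigma = 244.1 MPa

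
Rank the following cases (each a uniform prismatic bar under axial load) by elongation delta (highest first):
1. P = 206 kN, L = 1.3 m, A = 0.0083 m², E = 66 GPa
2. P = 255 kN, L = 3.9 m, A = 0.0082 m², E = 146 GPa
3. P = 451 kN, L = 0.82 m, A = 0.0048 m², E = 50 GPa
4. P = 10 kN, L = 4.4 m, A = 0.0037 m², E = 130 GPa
Model: a uniform prismatic bar under axial load, so delta = (P·L) / (A·E) (SI units).
  Case 1: delta = (206000 × 1.3) / (0.0083 × (6.6 × 10¹⁰)) = 0.0004889 m = 0.4889 mm
  Case 2: delta = (255000 × 3.9) / (0.0082 × (1.46 × 10¹¹)) = 0.0008307 m = 0.8307 mm
  Case 3: delta = (451000 × 0.82) / (0.0048 × (5 × 10¹⁰)) = 0.001541 m = 1.541 mm
  Case 4: delta = (10000 × 4.4) / (0.0037 × (1.3 × 10¹¹)) = 9.148 × 10⁻⁵ m = 0.09148 mm
Ordering: 1.541 mm (case 3) > 0.8307 mm (case 2) > 0.4889 mm (case 1) > 0.09148 mm (case 4)
Final answer: 3, 2, 1, 4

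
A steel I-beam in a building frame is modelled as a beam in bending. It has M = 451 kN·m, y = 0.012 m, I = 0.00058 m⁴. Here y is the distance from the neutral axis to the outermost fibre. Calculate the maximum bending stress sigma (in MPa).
Model: a beam in bending, so sigma = (M·y) / I.
Convert to SI units:
  M = 451 kN·m = 451000 N·m
Substitute:
  sigma = (451000 × 0.012) / 0.00058
  sigma = 9.331 × 10⁶ Pa
Convert: sigma = 9.331 × 10⁶ Pa = 9.331 MPa
Final answer: sigma = 9.331 MPa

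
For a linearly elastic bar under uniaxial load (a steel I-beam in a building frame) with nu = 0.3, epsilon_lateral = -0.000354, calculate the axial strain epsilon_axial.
Model: a linearly elastic bar under uniaxial load, so epsilon_lateral = -nu·epsilon_axial.
Solve for epsilon_axial: epsilon_axial = -epsilon_lateral / nu.
Substitute:
  epsilon_axial = -(-0.000354) / 0.3
  epsilon_axial = 0.00118
Final answer: epsilon_axial = 0.00118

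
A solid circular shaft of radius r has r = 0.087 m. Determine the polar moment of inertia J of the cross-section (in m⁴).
Model: a solid circular shaft of radius r, so J = (π·r^4) / 2.
Substitute:
  J = (π × 0.087^4) / 2
  J = 8.999 × 10⁻⁵ m⁴
Final answer: J = 8.999 × 10⁻⁵ m⁴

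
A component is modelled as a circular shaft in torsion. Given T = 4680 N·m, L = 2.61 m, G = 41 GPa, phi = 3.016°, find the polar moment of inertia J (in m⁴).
Model: a circular shaft in torsion, so phi = (T·L) / (G·J).
Solve for J: J = (T·L) / (phi·G).
Convert to SI units:
  G = 41 GPa = 4.1 × 10¹⁰ Pa
  phi = 3.016° = 0.05264 rad
Substitute:
  J = (4680 × 2.61) / (0.05264 × (4.1 × 10¹⁰))
  J = 5.66 × 10⁻⁶ m⁴
Final answer: J = 5.66 × 10⁻⁶ m⁴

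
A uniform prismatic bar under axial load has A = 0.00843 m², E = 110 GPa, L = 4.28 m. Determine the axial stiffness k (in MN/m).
Model: a uniform prismatic bar under axial load, so k = (A·E) / L.
Convert to SI units:
  E = 110 GPa = 1.1 × 10¹¹ Pa
Substitute:
  k = (0.00843 × (1.1 × 10¹¹)) / 4.28
  k = 2.167 × 10⁸ N/m
Convert: k = 2.167 × 10⁸ N/m = 216.7 MN/m
Final answer: k = 216.7 MN/m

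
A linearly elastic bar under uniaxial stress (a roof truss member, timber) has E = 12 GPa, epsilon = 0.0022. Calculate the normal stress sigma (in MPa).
Model: a linearly elastic bar under uniaxial stress, so sigma = E·epsilon.
Convert to SI units:
  E = 12 GPa = 1.2 × 10¹⁰ Pa
Substitute:
  sigma = (1.2 × 10¹⁰) × 0.0022
  sigma = 2.64 × 10⁷ Pa
Convert: sigma = 2.64 × 10⁷ Pa = 26.4 MPa
Final answer: sigma = 26.4 MPa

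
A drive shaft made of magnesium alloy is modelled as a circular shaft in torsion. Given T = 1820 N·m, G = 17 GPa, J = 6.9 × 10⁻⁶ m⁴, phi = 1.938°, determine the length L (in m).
Model: a circular shaft in torsion, so phi = (T·L) / (G·J).
Solve for L: L = (phi·G·J) / T.
Convert to SI units:
  G = 17 GPa = 1.7 × 10¹⁰ Pa
  phi = 1.938° = 0.03382 rad
Substitute:
  L = (0.03382 × (1.7 × 10¹⁰) × (6.9 × 10⁻⁶)) / 1820
  L = 2.18 m
Final answer: L = 2.18 m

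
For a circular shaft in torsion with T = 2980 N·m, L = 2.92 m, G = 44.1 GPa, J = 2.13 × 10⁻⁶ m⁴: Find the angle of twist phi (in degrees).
Model: a circular shaft in torsion, so phi = (T·L) / (G·J).
Convert to SI units:
  G = 44.1 GPa = 4.41 × 10¹⁰ Pa
Substitute:
  phi = (2980 × 2.92) / ((4.41 × 10¹⁰) × (2.13 × 10⁻⁶))
  phi = 0.09264 rad
Convert to degrees: phi = 0.09264 × 180/π = 5.308°
Final answer: phi = 5.308°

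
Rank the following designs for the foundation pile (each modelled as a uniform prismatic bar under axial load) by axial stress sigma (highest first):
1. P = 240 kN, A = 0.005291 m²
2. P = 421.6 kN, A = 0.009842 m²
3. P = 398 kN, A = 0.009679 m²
Model: a uniform prismatic bar under axial load, so sigma = P / A (SI units).
  Case 1: sigma = 240000 / 0.005291 = 4.536 × 10⁷ Pa = 45.36 MPa
  Case 2: sigma = 421600 / 0.009842 = 4.284 × 10⁷ Pa = 42.84 MPa
  Case 3: sigma = 398000 / 0.009679 = 4.112 × 10⁷ Pa = 41.12 MPa
Ordering: 45.36 MPa (case 1) > 42.84 MPa (case 2) > 41.12 MPa (case 3)
Final answer: 1, 2, 3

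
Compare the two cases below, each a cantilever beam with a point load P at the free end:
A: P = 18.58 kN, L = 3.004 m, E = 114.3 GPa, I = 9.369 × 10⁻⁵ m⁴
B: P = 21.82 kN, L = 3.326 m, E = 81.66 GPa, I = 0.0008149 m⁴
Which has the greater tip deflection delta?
Model: a cantilever beam with a point load P at the free end, so delta = (P·L^3) / (3·E·I) (SI units).
  A: delta = (18580 × 3.004^3) / (3 × (1.143 × 10¹¹) × (9.369 × 10⁻⁵)) = 0.01568 m = 15.68 mm
  B: delta = (21820 × 3.326^3) / (3 × (8.166 × 10¹⁰) × 0.0008149) = 0.004021 m = 4.021 mm
15.68 mm > 4.021 mm, so A is larger.
Final answer: A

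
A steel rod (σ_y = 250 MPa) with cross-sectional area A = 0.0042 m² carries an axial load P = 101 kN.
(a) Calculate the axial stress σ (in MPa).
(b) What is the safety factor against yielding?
(a) Axial stress σ = P/A. Convert P = 101 kN = 101000 N.
  σ = 101000 / 0.0042 = 2.405 × 10⁷ Pa = 24.05 MPa
(b) Safety factor SF = σ_y/σ = 250 / 24.05 = 10.4
Final answer: (a) σ = 24.05 MPa, (b) SF = 10.4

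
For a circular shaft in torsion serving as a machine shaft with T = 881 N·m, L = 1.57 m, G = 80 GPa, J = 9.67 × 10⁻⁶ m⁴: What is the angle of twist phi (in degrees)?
Model: a circular shaft in torsion, so phi = (T·L) / (G·J).
Convert to SI units:
  G = 80 GPa = 8 × 10¹⁰ Pa
Substitute:
  phi = (881 × 1.57) / ((8 × 10¹⁰) × (9.67 × 10⁻⁶))
  phi = 0.001788 rad
Convert to degrees: phi = 0.001788 × 180/π = 0.1024°
Final answer: phi = 0.1024°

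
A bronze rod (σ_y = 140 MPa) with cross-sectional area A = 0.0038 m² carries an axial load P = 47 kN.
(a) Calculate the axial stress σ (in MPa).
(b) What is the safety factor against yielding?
(a) Axial stress σ = P/A. Convert P = 47 kN = 47000 N.
  σ = 47000 / 0.0038 = 1.237 × 10⁷ Pa = 12.37 MPa
(b) Safety factor SF = σ_y/σ = 140 / 12.37 = 11.32
Final answer: (a) σ = 12.37 MPa, (b) SF = 11.32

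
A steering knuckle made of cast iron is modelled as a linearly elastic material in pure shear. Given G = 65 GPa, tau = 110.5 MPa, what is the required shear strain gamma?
Model: a linearly elastic material in pure shear, so tau = G·gamma.
Solve for gamma: gamma = tau / G.
Convert to SI units:
  G = 65 GPa = 6.5 × 10¹⁰ Pa
  tau = 110.5 MPa = 1.105 × 10⁸ Pa
Substitute:
  gamma = (1.105 × 10⁸) / (6.5 × 10¹⁰)
  gamma = 0.0017
Final answer: gamma = 0.0017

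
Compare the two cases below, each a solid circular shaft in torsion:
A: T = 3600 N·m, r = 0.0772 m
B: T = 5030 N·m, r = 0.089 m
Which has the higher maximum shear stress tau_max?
Model: a solid circular shaft in torsion, so tau_max = (2·T) / (π·r^3) (SI units).
  A: tau_max = (2 × 3600) / (π × 0.0772^3) = 4.981 × 10⁶ Pa = 4.981 MPa
  B: tau_max = (2 × 5030) / (π × 0.089^3) = 4.542 × 10⁶ Pa = 4.542 MPa
4.981 MPa > 4.542 MPa, so A is larger.
Final answer: A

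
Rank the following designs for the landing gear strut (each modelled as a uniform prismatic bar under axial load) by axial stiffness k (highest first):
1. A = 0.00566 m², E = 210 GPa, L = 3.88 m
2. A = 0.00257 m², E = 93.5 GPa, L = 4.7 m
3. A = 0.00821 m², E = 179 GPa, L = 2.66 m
Model: a uniform prismatic bar under axial load, so k = (A·E) / L (SI units).
  Case 1: k = (0.00566 × (2.1 × 10¹¹)) / 3.88 = 3.063 × 10⁸ N/m = 306.3 MN/m
  Case 2: k = (0.00257 × (9.35 × 10¹⁰)) / 4.7 = 5.113 × 10⁷ N/m = 51.13 MN/m
  Case 3: k = (0.00821 × (1.79 × 10¹¹)) / 2.66 = 5.525 × 10⁸ N/m = 552.5 MN/m
Ordering: 552.5 MN/m (case 3) > 306.3 MN/m (case 1) > 51.13 MN/m (case 2)
Final answer: 3, 1, 2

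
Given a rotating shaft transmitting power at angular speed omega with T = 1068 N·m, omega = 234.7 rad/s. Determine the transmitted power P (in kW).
Model: a rotating shaft transmitting power at angular speed omega, so P = T·omega.
Substitute:
  P = 1068 × 234.7
  P = 250700 W
Convert: P = 250700 W = 250.7 kW
Final answer: P = 250.7 kW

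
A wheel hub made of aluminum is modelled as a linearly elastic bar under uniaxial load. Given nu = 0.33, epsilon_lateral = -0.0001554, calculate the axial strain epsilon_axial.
Model: a linearly elastic bar under uniaxial load, so epsilon_lateral = -nu·epsilon_axial.
Solve for epsilon_axial: epsilon_axial = -epsilon_lateral / nu.
Substitute:
  epsilon_axial = -(-0.0001554) / 0.33
  epsilon_axial = 0.0004709
Final answer: epsilon_axial = 0.0004709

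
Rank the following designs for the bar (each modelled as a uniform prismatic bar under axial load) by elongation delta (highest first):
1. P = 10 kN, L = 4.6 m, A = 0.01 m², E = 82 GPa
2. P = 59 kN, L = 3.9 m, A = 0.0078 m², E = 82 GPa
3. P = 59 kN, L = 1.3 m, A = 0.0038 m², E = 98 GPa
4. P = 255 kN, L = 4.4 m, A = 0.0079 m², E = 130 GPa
Model: a uniform prismatic bar under axial load, so delta = (P·L) / (A·E) (SI units).
  Case 1: delta = (10000 × 4.6) / (0.01 × (8.2 × 10¹⁰)) = 5.61 × 10⁻⁵ m = 0.0561 mm
  Case 2: delta = (59000 × 3.9) / (0.0078 × (8.2 × 10¹⁰)) = 0.0003598 m = 0.3598 mm
  Case 3: delta = (59000 × 1.3) / (0.0038 × (9.8 × 10¹⁰)) = 0.000206 m = 0.206 mm
  Case 4: delta = (255000 × 4.4) / (0.0079 × (1.3 × 10¹¹)) = 0.001093 m = 1.093 mm
Ordering: 1.093 mm (case 4) > 0.3598 mm (case 2) > 0.206 mm (case 3) > 0.0561 mm (case 1)
Final answer: 4, 2, 3, 1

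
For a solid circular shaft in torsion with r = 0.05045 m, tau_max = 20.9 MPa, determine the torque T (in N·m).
Model: a solid circular shaft in torsion, so tau_max = (2·T) / (π·r^3).
Solve for T: T = (π·tau_max·r^3) / 2.
Convert to SI units:
  tau_max = 20.9 MPa = 2.09 × 10⁷ Pa
Substitute:
  T = (π × (2.09 × 10⁷) × 0.05045^3) / 2
  T = 4216 N·m
Final answer: T = 4216 N·m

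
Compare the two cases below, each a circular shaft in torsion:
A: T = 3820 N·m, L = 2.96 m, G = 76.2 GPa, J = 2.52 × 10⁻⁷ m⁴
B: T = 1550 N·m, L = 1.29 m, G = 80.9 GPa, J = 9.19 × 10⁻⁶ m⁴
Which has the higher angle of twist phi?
Model: a circular shaft in torsion, so phi = (T·L) / (G·J) (SI units).
  A: phi = (3820 × 2.96) / ((7.62 × 10¹⁰) × (2.52 × 10⁻⁷)) = 0.5888 rad = 33.74°
  B: phi = (1550 × 1.29) / ((8.09 × 10¹⁰) × (9.19 × 10⁻⁶)) = 0.002689 rad = 0.1541°
33.74° > 0.1541°, so A is larger.
Final answer: A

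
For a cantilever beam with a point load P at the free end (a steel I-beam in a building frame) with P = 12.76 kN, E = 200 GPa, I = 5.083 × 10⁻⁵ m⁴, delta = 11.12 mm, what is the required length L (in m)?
Model: a cantilever beam with a point load P at the free end, so delta = (P·L^3) / (3·E·I).
Solve for L: L = ((3·delta·E·I) / P)^(1/3).
Convert to SI units:
  P = 12.76 kN = 12760 N
  E = 200 GPa = 2 × 10¹¹ Pa
  delta = 11.12 mm = 0.01112 m
Substitute:
  L = ((3 × 0.01112 × (2 × 10¹¹) × (5.083 × 10⁻⁵)) / 12760)^(1/3)
  L = 2.984 m
Final answer: L = 2.984 m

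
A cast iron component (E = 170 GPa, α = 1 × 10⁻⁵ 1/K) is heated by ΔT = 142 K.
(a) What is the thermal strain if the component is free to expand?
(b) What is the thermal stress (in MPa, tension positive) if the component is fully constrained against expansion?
(a) Free thermal strain ε_th = α·ΔT = (1 × 10⁻⁵) × 142 = 0.00142
(b) Fully constrained, the expansion is suppressed, so σ = -E·α·ΔT. Convert E = 170 GPa = 1.7 × 10¹¹ Pa.
  σ = -(1.7 × 10¹¹) × (1 × 10⁻⁵) × 142 = -2.414 × 10⁸ Pa = -241.4 MPa (compressive)
Final answer: (a) ε_th = 0.00142, (b) σ = -241.4 MPa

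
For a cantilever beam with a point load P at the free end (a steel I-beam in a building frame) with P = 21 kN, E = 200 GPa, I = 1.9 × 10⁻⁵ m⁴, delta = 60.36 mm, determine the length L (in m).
Model: a cantilever beam with a point load P at the free end, so delta = (P·L^3) / (3·E·I).
Solve for L: L = ((3·delta·E·I) / P)^(1/3).
Convert to SI units:
  P = 21 kN = 21000 N
  E = 200 GPa = 2 × 10¹¹ Pa
  delta = 60.36 mm = 0.06036 m
Substitute:
  L = ((3 × 0.06036 × (2 × 10¹¹) × (1.9 × 10⁻⁵)) / 21000)^(1/3)
  L = 3.2 m
Final answer: L = 3.2 m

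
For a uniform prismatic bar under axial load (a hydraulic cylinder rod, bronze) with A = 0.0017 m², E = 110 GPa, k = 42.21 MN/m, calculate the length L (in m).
Model: a uniform prismatic bar under axial load, so k = (A·E) / L.
Solve for L: L = (A·E) / k.
Convert to SI units:
  E = 110 GPa = 1.1 × 10¹¹ Pa
  k = 42.21 MN/m = 4.221 × 10⁷ N/m
Substitute:
  L = (0.0017 × (1.1 × 10¹¹)) / (4.221 × 10⁷)
  L = 4.43 m
Final answer: L = 4.43 m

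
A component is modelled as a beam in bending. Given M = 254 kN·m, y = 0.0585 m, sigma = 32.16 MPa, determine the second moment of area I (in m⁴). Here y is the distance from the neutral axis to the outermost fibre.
Model: a beam in bending, so sigma = (M·y) / I.
Solve for I: I = (M·y) / sigma.
Convert to SI units:
  M = 254 kN·m = 254000 N·m
  sigma = 32.16 MPa = 3.216 × 10⁷ Pa
Substitute:
  I = (254000 × 0.0585) / (3.216 × 10⁷)
  I = 0.000462 m⁴
Final answer: I = 0.000462 m⁴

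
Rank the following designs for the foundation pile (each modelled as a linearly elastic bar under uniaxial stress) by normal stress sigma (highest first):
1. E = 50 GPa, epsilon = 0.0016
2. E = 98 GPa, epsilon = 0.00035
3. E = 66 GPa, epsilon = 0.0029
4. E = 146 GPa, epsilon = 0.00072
Model: a linearly elastic bar under uniaxial stress, so sigma = E·epsilon (SI units).
  Case 1: sigma = (5 × 10¹⁰) × 0.0016 = 8 × 10⁷ Pa = 80 MPa
  Case 2: sigma = (9.8 × 10¹⁰) × 0.00035 = 3.43 × 10⁷ Pa = 34.3 MPa
  Case 3: sigma = (6.6 × 10¹⁰) × 0.0029 = 1.914 × 10⁸ Pa = 191.4 MPa
  Case 4: sigma = (1.46 × 10¹¹) × 0.00072 = 1.051 × 10⁸ Pa = 105.1 MPa
Ordering: 191.4 MPa (case 3) > 105.1 MPa (case 4) > 80 MPa (case 1) > 34.3 MPa (case 2)
Final answer: 3, 4, 1, 2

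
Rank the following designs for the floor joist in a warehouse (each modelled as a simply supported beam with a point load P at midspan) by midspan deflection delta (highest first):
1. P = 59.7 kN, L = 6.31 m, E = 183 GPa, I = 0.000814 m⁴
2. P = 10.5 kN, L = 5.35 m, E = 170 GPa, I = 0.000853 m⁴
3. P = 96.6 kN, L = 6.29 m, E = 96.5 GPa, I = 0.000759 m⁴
Model: a simply supported beam with a point load P at midspan, so delta = (P·L^3) / (48·E·I) (SI units).
  Case 1: delta = (59700 × 6.31^3) / (48 × (1.83 × 10¹¹) × 0.000814) = 0.002098 m = 2.098 mm
  Case 2: delta = (10500 × 5.35^3) / (48 × (1.7 × 10¹¹) × 0.000853) = 0.000231 m = 0.231 mm
  Case 3: delta = (96600 × 6.29^3) / (48 × (9.65 × 10¹⁰) × 0.000759) = 0.006838 m = 6.838 mm
Ordering: 6.838 mm (case 3) > 2.098 mm (case 1) > 0.231 mm (case 2)
Final answer: 3, 1, 2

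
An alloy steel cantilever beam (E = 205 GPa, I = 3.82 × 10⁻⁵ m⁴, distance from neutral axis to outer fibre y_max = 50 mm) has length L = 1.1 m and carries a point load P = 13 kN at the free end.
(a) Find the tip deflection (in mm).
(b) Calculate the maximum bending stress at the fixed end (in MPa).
(a) Tip deflection of a cantilever with an end point load: δ = P·L^3 / (3·E·I). Convert P = 13 kN = 13000 N, E = 205 GPa = 2.05 × 10¹¹ Pa.
  δ = (13000 × 1.1^3) / (3 × (2.05 × 10¹¹) × (3.82 × 10⁻⁵)) = 0.0007365 m = 0.7365 mm
(b) Maximum bending moment at the fixed end: M = P·L = 13000 × 1.1 = 14300 N·m. Convert y_max = 50 mm = 0.05 m.
  σ = M·y_max / I = (14300 × 0.05) / (3.82 × 10⁻⁵) = 1.872 × 10⁷ Pa = 18.72 MPa
Final answer: (a) δ = 0.7365 mm, (b) σ = 18.72 MPa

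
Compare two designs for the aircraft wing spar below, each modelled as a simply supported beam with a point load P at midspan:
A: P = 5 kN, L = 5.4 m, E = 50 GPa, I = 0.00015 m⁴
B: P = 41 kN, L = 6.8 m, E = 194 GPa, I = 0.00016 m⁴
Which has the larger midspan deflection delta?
Model: a simply supported beam with a point load P at midspan, so delta = (P·L^3) / (48·E·I) (SI units).
  A: delta = (5000 × 5.4^3) / (48 × (5 × 10¹⁰) × 0.00015) = 0.002187 m = 2.187 mm
  B: delta = (41000 × 6.8^3) / (48 × (1.94 × 10¹¹) × 0.00016) = 0.008653 m = 8.653 mm
8.653 mm > 2.187 mm, so B is larger.
Final answer: B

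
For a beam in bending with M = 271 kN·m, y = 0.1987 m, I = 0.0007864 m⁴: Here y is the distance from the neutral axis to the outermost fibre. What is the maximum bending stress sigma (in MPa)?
Model: a beam in bending, so sigma = (M·y) / I.
Convert to SI units:
  M = 271 kN·m = 271000 N·m
Substitute:
  sigma = (271000 × 0.1987) / 0.0007864
  sigma = 6.847 × 10⁷ Pa
Convert: sigma = 6.847 × 10⁷ Pa = 68.47 MPa
Final answer: sigma = 68.47 MPa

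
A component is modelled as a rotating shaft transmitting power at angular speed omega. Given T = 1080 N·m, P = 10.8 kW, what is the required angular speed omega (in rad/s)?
Model: a rotating shaft transmitting power at angular speed omega, so P = T·omega.
Solve for omega: omega = P / T.
Convert to SI units:
  P = 10.8 kW = 10800 W
Substitute:
  omega = 10800 / 1080
  omega = 10 rad/s
Final answer: omega = 10 rad/s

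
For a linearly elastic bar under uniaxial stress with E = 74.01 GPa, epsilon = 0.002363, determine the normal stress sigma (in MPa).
Model: a linearly elastic bar under uniaxial stress, so epsilon = sigma / E.
Solve for sigma: sigma = epsilon·E.
Convert to SI units:
  E = 74.01 GPa = 7.401 × 10¹⁰ Pa
Substitute:
  sigma = 0.002363 × (7.401 × 10¹⁰)
  sigma = 1.749 × 10⁸ Pa
Convert: sigma = 1.749 × 10⁸ Pa = 174.9 MPa
Final answer: sigma = 174.9 MPa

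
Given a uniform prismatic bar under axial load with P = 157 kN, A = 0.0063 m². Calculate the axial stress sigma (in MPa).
Model: a uniform prismatic bar under axial load, so sigma = P / A.
Convert to SI units:
  P = 157 kN = 157000 N
Substitute:
  sigma = 157000 / 0.0063
  sigma = 2.492 × 10⁷ Pa
Convert: sigma = 2.492 × 10⁷ Pa = 24.92 MPa
Final answer: sigma = 24.92 MPa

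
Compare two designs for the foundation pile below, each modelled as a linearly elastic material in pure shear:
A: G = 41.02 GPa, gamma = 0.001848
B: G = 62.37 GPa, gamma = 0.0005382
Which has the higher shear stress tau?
Model: a linearly elastic material in pure shear, so tau = G·gamma (SI units).
  A: tau = (4.102 × 10¹⁰) × 0.001848 = 7.58 × 10⁷ Pa = 75.8 MPa
  B: tau = (6.237 × 10¹⁰) × 0.0005382 = 3.357 × 10⁷ Pa = 33.57 MPa
75.8 MPa > 33.57 MPa, so A is larger.
Final answer: A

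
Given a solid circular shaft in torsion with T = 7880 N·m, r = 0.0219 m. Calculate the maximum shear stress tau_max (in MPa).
Model: a solid circular shaft in torsion, so tau_max = (2·T) / (π·r^3).
Substitute:
  tau_max = (2 × 7880) / (π × 0.0219^3)
  tau_max = 4.776 × 10⁸ Pa
Convert: tau_max = 4.776 × 10⁸ Pa = 477.6 MPa
Final answer: tau_max = 477.6 MPa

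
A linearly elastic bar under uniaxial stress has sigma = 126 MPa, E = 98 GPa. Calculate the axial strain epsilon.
Model: a linearly elastic bar under uniaxial stress, so epsilon = sigma / E.
Convert to SI units:
  sigma = 126 MPa = 1.26 × 10⁸ Pa
  E = 98 GPa = 9.8 × 10¹⁰ Pa
Substitute:
  epsilon = (1.26 × 10⁸) / (9.8 × 10¹⁰)
  epsilon = 0.001286
Final answer: epsilon = 0.001286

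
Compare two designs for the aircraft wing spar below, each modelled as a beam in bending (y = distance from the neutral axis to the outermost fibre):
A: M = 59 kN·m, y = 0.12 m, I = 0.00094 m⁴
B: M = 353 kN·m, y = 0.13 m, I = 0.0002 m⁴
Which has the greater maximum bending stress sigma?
Model: a beam in bending (y = distance from the neutral axis to the outermost fibre), so sigma = (M·y) / I (SI units).
  A: sigma = (59000 × 0.12) / 0.00094 = 7.532 × 10⁶ Pa = 7.532 MPa
  B: sigma = (353000 × 0.13) / 0.0002 = 2.294 × 10⁸ Pa = 229.4 MPa
229.4 MPa > 7.532 MPa, so B is larger.
Final answer: B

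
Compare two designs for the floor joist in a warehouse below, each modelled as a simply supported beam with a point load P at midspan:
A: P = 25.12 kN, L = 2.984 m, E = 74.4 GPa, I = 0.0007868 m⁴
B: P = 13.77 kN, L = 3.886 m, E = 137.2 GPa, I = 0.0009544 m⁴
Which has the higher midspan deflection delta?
Model: a simply supported beam with a point load P at midspan, so delta = (P·L^3) / (48·E·I) (SI units).
  A: delta = (25120 × 2.984^3) / (48 × (7.44 × 10¹⁰) × 0.0007868) = 0.0002375 m = 0.2375 mm
  B: delta = (13770 × 3.886^3) / (48 × (1.372 × 10¹¹) × 0.0009544) = 0.0001286 m = 0.1286 mm
0.2375 mm > 0.1286 mm, so A is larger.
Final answer: A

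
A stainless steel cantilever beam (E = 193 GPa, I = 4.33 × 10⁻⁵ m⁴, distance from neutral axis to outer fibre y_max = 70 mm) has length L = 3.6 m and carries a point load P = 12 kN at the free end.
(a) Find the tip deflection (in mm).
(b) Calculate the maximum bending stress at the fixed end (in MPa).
(a) Tip deflection of a cantilever with an end point load: δ = P·L^3 / (3·E·I). Convert P = 12 kN = 12000 N, E = 193 GPa = 1.93 × 10¹¹ Pa.
  δ = (12000 × 3.6^3) / (3 × (1.93 × 10¹¹) × (4.33 × 10⁻⁵)) = 0.02233 m = 22.33 mm
(b) Maximum bending moment at the fixed end: M = P·L = 12000 × 3.6 = 43200 N·m. Convert y_max = 70 mm = 0.07 m.
  σ = M·y_max / I = (43200 × 0.07) / (4.33 × 10⁻⁵) = 6.984 × 10⁷ Pa = 69.84 MPa
Final answer: (a) δ = 22.33 mm, (b) σ = 69.84 MPa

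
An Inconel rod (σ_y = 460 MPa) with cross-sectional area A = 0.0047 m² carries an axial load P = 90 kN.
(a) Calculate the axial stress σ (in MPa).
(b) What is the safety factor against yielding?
(a) Axial stress σ = P/A. Convert P = 90 kN = 90000 N.
  σ = 90000 / 0.0047 = 1.915 × 10⁷ Pa = 19.15 MPa
(b) Safety factor SF = σ_y/σ = 460 / 19.15 = 24.02
Final answer: (a) σ = 19.15 MPa, (b) SF = 24.02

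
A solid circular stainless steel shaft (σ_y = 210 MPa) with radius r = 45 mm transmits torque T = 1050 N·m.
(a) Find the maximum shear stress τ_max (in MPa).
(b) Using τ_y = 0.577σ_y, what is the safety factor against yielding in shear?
(a) For a solid circular shaft, τ_max = T·r/J with J = π·r^4/2, i.e. τ_max = 2·T / (π·r^3). Convert r = 45 mm = 0.045 m.
  τ_max = (2 × 1050) / (π × 0.045^3) = 7.336 × 10⁶ Pa = 7.336 MPa
(b) τ_y = 0.577 × 210 = 121.17 MPa
  SF = τ_y/τ_max = 121.17 / 7.336 = 16.52
Final answer: (a) τ_max = 7.336 MPa, (b) SF = 16.52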